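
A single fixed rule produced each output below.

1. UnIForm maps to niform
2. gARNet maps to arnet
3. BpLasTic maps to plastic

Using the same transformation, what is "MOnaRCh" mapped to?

Each output is the input with this applied: delete the first character, then convert every letter to lowercase.
Applying both steps to "MOnaRCh": "OnaRCh", then "onarch".

onarch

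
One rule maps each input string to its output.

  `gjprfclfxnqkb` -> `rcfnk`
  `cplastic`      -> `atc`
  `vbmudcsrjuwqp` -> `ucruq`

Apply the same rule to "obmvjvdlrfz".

The pattern: keep every other character starting from the second (positions 2nd, 4th, 6th, ...), then delete the first character.
So "obmvjvdlrfz" becomes "vvlf".

vvlf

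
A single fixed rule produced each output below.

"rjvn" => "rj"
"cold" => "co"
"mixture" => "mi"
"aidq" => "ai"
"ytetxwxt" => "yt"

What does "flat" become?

fl

What's happening: keep only the first 2 characters.
For "flat" the result is "fl".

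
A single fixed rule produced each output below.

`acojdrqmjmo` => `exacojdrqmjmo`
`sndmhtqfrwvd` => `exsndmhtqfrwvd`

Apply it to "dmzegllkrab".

exdmzegllkrab

The rule is to prepend "ex".
Applying that to "dmzegllkrab" gives "exdmzegllkrab".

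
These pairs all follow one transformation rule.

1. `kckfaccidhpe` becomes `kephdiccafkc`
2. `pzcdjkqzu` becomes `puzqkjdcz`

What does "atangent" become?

What's happening: reverse the string, then move the last character to the front.
On "atangent" that produces "atnegnat".

atnegnat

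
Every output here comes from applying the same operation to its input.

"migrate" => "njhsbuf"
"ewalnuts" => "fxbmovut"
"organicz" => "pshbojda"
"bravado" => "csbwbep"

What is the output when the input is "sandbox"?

The rule is to shift every letter 1 place forward in the alphabet (wrapping around).
Doing the same to "sandbox": "tboecpy".

tboecpy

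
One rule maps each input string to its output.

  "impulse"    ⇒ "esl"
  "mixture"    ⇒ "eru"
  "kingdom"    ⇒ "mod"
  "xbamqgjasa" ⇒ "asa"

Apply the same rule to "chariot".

The pattern: reverse the string, then keep only the first 3 characters.
On "chariot": the first step gives "toirahc", and the second then gives "toi".

toi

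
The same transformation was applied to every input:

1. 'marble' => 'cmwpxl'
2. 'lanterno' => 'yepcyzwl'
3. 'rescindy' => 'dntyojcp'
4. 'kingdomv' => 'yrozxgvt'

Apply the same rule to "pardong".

cozyral

In each case the input is transformed by: shift every letter 11 places forward in the alphabet (wrapping around), then move the first 2 characters to the end (rotate left by 2).
Applying that to "pardong" gives "cozyral".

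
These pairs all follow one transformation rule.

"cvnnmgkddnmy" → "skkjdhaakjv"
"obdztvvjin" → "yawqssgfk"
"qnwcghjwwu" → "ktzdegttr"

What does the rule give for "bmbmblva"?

jyjyisx

Looking at the pairs, the operation is to delete the first character, then shift every letter 3 places backward in the alphabet (wrapping around).
Applying both steps to "bmbmblva": "mbmblva", then "jyjyisx".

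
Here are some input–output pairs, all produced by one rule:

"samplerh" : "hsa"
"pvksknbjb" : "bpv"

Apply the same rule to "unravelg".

gun

The pattern: move the last character to the front, then keep only the first 3 characters.
For "unravelg", step one produces "gunravel"; step two turns that into "gun".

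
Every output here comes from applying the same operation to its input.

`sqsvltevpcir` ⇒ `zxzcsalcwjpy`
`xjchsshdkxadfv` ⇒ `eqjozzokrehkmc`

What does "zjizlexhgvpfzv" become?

gqpgsleoncwmgc

What's happening: shift every letter 7 places forward in the alphabet (wrapping around).
"zjizlexhgvpfzv" → "gqpgsleoncwmgc".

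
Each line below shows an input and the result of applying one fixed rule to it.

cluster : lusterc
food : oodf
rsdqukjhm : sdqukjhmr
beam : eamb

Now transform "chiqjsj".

The transformation: move the first character to the end.
So "chiqjsj" becomes "hiqjsjc".

hiqjsjc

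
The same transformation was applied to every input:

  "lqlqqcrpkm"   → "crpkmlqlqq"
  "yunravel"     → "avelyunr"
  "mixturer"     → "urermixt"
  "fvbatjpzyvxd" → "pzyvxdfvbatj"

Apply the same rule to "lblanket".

nketlbla

The pattern: swap the front and back halves of the string.
Doing the same to "lblanket": "nketlbla".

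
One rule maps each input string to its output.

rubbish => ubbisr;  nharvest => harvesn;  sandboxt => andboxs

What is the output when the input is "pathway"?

athwap

The pattern: delete the last character, then move the first character to the end.
For "pathway", step one produces "pathwa"; step two turns that into "athwap".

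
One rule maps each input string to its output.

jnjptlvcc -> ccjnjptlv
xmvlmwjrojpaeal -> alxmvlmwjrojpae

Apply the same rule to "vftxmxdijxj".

The pattern: move the last 2 characters to the front (rotate right by 2).
On "vftxmxdijxj" that produces "xjvftxmxdij".

xjvftxmxdij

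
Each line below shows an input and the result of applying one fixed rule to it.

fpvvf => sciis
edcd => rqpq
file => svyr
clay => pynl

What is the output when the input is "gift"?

The pattern: shift every letter 13 places forward in the alphabet (wrapping around) — i.e. ROT13.
Applying that to "gift" gives "tvsg".

tvsg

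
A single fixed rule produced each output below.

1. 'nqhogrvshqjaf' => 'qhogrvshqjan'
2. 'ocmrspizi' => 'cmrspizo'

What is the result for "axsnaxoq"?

Rule — delete the last character, then move the first character to the end.
Applying both steps to "axsnaxoq": "axsnaxo", then "xsnaxoa".
(Check on "nqhogrvshqjaf": → "nqhogrvshqja" → "qhogrvshqjan" ✓)

xsnaxoa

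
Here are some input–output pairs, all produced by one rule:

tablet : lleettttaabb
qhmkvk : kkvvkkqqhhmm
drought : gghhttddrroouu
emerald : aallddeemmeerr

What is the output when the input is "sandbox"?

bbooxxssaanndd

Rule — move the last 3 characters to the front (rotate right by 3), then double every character.
For "sandbox", step one produces "boxsand"; step two turns that into "bbooxxssaanndd".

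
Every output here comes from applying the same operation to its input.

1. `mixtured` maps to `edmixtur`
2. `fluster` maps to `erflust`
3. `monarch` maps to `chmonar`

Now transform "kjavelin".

inkjavel

Looking at the pairs, the operation is to move the last 2 characters to the front (rotate right by 2).
Applying that to "kjavelin" gives "inkjavel".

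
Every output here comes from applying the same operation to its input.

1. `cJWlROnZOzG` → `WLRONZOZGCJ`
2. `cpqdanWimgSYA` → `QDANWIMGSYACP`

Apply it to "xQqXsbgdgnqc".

The rule is to move the first 2 characters to the end (rotate left by 2), then convert every letter to uppercase.
Applying both steps to "xQqXsbgdgnqc": "qXsbgdgnqcxQ", then "QXSBGDGNQCXQ".
(Check on "cpqdanWimgSYA": → "qdanWimgSYAcp" → "QDANWIMGSYACP" ✓)

QXSBGDGNQCXQ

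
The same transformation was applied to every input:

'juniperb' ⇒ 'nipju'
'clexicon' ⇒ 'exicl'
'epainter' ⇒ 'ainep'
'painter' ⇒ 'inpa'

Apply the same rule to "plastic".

aspl

What's happening: delete the last 3 characters, then move the first 2 characters to the end (rotate left by 2).
On "plastic": the first step gives "plas", and the second then gives "aspl".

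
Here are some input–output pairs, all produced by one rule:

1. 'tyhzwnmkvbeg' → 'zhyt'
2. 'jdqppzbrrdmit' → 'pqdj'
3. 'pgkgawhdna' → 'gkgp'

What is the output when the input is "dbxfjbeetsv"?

fxbd

The pattern: reverse the string, then keep only the last 4 characters.
Starting from "dbxfjbeetsv": after the first operation, "vsteebjfxbd"; after the second, "fxbd".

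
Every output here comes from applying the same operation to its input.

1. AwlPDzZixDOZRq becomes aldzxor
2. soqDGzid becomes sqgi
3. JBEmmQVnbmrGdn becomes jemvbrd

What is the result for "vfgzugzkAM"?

vguza

Looking at the pairs, the operation is to keep every other character starting from the first (positions 1st, 3rd, 5th, ...), then convert every letter to lowercase.
Applying that to "vfgzugzkAM" gives "vguza".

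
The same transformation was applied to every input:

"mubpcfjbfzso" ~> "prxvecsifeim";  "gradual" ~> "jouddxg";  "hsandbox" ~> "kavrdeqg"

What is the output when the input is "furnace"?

ihxfudq

What's happening: take characters alternately from the front and the back (1st, last, 2nd, 2nd-last, ...), then shift every letter 3 places forward in the alphabet (wrapping around).
Working it through for "furnace": intermediate "feucran", final "ihxfudq".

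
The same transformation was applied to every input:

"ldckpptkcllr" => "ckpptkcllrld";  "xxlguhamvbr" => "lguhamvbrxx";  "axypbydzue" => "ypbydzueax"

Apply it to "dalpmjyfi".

lpmjyfida

What's happening: move the first 2 characters to the end (rotate left by 2).
So "dalpmjyfi" becomes "lpmjyfida".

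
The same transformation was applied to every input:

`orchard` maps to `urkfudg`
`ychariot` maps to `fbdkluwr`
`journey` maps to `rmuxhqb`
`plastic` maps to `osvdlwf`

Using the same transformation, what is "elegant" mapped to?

What's happening: swap each adjacent pair of characters (1↔2, 3↔4, ...), then shift every letter 3 places forward in the alphabet (wrapping around).
Applying both steps to "elegant": "legenat", then "ohjhqdw".
(Check on "orchard": → "rohcrad" → "urkfudg" ✓)

ohjhqdw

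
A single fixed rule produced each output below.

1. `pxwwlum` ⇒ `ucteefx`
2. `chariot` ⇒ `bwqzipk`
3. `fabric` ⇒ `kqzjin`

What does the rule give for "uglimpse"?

maxuqtoc

In each case the input is transformed by: shift every letter 8 places forward in the alphabet (wrapping around), then reverse the string.
On "uglimpse": the first step gives "cotquxam", and the second then gives "maxuqtoc".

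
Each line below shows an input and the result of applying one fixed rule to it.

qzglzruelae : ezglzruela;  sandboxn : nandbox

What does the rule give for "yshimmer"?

The transformation: delete the first character, then move the last character to the front.
On "yshimmer": the first step gives "shimmer", and the second then gives "rshimme".

rshimme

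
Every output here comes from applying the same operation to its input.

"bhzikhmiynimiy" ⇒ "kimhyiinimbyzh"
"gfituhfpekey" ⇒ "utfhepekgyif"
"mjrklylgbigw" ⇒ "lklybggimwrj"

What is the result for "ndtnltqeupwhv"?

The pattern: move the first 3 characters to the end (rotate left by 3), then swap each adjacent pair of characters (1↔2, 3↔4, ...).
"ndtnltqeupwhv" → "nltqeupwhvndt" → "lnqtuewpvhdnt".

lnqtuewpvhdnt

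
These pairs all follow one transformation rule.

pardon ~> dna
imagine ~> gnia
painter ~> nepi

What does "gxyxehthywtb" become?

xhhwbx

Looking at the pairs, the operation is to move the first 3 characters to the end (rotate left by 3), then keep every other character starting from the first (positions 1st, 3rd, 5th, ...).
Starting from "gxyxehthywtb": after the first operation, "xehthywtbgxy"; after the second, "xhhwbx".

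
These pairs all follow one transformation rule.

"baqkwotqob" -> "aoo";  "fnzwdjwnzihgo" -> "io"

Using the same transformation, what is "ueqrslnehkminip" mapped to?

Each output is the input with this applied: keep only the vowels.
Doing the same to "ueqrslnehkminip": "ueeii".

ueeii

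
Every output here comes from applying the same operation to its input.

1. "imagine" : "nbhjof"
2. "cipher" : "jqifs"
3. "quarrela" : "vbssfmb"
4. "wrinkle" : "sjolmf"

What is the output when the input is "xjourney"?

Looking at the pairs, the operation is to shift every letter 1 place forward in the alphabet (wrapping around), then delete the first character.
Starting from "xjourney": after the first operation, "ykpvsofz"; after the second, "kpvsofz".

kpvsofz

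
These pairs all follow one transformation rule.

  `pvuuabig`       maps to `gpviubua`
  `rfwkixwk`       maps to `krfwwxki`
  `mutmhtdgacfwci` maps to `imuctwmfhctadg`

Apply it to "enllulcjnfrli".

The transformation: swap the first and last characters, then take characters alternately from the front and the back (1st, last, 2nd, 2nd-last, ...).
For "enllulcjnfrli", step one produces "inllulcjnfrle"; step two turns that into "ienllrlfunljc".

ienllrlfunljc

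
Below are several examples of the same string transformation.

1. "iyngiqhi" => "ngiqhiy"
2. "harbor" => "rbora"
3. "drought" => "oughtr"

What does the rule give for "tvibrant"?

ibrantv

The pattern: delete the first character, then move the first character to the end.
"tvibrant" → "vibrant" → "ibrantv".
(Check on "iyngiqhi": → "yngiqhi" → "ngiqhiy" ✓)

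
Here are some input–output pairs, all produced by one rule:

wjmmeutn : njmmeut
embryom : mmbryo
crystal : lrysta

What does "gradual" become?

The rule is to delete the first character, then move the last character to the front.
"gradual" → "radual" → "lradua".

lradua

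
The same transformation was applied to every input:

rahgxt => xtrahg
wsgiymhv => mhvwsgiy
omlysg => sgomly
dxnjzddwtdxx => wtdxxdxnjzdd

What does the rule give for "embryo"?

yoembr

In each case the input is transformed by: swap the front and back halves of the string, then move the first character to the end.
"embryo" → "ryoemb" → "yoembr".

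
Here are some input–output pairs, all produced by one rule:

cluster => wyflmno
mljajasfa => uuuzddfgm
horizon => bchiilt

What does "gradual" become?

uuxaflo

Each output is the input with this applied: sort the characters into alphabetical order, then shift every letter 6 places backward in the alphabet (wrapping around).
On "gradual" that produces "uuxaflo".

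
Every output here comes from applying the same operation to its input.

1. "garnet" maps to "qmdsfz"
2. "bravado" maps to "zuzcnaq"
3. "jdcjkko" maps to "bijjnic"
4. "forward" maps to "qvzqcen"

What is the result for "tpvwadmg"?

In each case the input is transformed by: move the first 2 characters to the end (rotate left by 2), then shift every letter 1 place backward in the alphabet (wrapping around).
For "tpvwadmg", step one produces "vwadmgtp"; step two turns that into "uvzclfso".

uvzclfso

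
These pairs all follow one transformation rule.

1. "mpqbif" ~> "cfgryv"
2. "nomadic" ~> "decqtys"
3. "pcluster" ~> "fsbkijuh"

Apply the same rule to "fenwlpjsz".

The pattern: shift every letter 10 places backward in the alphabet (wrapping around).
So "fenwlpjsz" becomes "vudmbfzip".

vudmbfzip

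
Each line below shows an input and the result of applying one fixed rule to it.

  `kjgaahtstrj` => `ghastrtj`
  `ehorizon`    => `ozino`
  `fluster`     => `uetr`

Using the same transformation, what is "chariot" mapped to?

Looking at the pairs, the operation is to swap each adjacent pair of characters (1↔2, 3↔4, ...), then delete the first 3 characters.
For "chariot", step one produces "hcraoit"; step two turns that into "aoit".

aoit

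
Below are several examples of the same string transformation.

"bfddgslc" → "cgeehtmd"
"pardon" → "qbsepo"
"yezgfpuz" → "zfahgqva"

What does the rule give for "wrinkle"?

Each output is the input with this applied: shift every letter 1 place forward in the alphabet (wrapping around).
"wrinkle" → "xsjolmf".

xsjolmf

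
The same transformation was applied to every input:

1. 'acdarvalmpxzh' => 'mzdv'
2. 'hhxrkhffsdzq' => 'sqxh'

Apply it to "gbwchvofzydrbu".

zrwv

Rule — keep one character in every 3, starting at position 3 (positions 3rd, 6th, 9th, ...), then swap the front and back halves of the string.
For "gbwchvofzydrbu", step one produces "wvzr"; step two turns that into "zrwv".
(Check on "hhxrkhffsdzq": → "xhsq" → "sqxh" ✓)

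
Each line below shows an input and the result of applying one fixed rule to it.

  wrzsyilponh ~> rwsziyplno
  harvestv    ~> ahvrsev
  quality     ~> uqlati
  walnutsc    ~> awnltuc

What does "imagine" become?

The pattern: swap each adjacent pair of characters (1↔2, 3↔4, ...), then delete the last character.
"imagine" → "miganie" → "migani".
(Check on "wrzsyilponh": → "rwsziyplnoh" → "rwsziyplno" ✓)

migani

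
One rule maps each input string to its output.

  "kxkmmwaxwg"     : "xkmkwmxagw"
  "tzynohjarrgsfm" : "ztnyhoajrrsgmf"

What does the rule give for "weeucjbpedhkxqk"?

ewuejcpbdekhqxk

In each case the input is transformed by: swap each adjacent pair of characters (1↔2, 3↔4, ...).
Doing the same to "weeucjbpedhkxqk": "ewuejcpbdekhqxk".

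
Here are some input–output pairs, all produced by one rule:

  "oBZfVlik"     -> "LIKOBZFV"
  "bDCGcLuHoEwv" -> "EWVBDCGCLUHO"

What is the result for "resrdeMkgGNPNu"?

The transformation: move the last 3 characters to the front (rotate right by 3), then convert every letter to uppercase.
"resrdeMkgGNPNu" → "PNuresrdeMkgGN" → "PNURESRDEMKGGN".

PNURESRDEMKGGN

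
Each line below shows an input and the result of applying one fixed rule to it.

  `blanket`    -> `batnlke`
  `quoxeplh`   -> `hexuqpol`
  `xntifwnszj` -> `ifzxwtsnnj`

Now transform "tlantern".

eattrnnl

Rule — sort the characters into reverse alphabetical order, then move the last 2 characters to the front (rotate right by 2).
For "tlantern", step one produces "ttrnnlea"; step two turns that into "eattrnnl".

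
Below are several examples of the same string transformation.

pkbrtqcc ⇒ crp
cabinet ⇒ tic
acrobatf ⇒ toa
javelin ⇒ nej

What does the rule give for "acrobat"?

toa

The rule is to keep one character in every 3, starting at position 1 (positions 1st, 4th, 7th, ...), then reverse the string.
"acrobat" → "aot" → "toa".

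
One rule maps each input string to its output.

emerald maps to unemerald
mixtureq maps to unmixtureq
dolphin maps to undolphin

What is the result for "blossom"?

unblossom

The pattern: prepend "un".
For "blossom" the result is "unblossom".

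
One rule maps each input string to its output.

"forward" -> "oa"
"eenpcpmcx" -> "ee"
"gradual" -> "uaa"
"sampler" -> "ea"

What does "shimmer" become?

Looking at the pairs, the operation is to sort the characters into reverse alphabetical order, then keep only the vowels.
Applying both steps to "shimmer": "srmmihe", then "ie".
(Check on "sampler": → "srpmlea" → "ea" ✓)

ie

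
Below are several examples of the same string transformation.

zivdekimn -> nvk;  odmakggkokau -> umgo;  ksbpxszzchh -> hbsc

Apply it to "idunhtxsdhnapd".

dutda

The pattern: move the last 2 characters to the front (rotate right by 2), then keep one character in every 3, starting at position 2 (positions 2nd, 5th, 8th, ...).
Starting from "idunhtxsdhnapd": after the first operation, "pdidunhtxsdhna"; after the second, "dutda".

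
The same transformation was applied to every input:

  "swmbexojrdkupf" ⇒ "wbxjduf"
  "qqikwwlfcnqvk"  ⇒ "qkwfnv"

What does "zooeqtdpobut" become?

The pattern: keep every other character starting from the second (positions 2nd, 4th, 6th, ...).
Doing the same to "zooeqtdpobut": "oetpbt".

oetpbt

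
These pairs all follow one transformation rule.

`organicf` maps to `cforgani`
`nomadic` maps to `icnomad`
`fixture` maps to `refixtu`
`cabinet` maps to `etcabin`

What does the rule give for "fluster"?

erflust

Rule — move the last 2 characters to the front (rotate right by 2).
For "fluster" the result is "erflust".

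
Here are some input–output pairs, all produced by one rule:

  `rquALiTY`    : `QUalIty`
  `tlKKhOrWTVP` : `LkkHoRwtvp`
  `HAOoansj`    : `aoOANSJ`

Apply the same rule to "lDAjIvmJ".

daJiVMj

What's happening: delete the first character, then flip the case of every letter.
"lDAjIvmJ" → "DAjIvmJ" → "daJiVMj".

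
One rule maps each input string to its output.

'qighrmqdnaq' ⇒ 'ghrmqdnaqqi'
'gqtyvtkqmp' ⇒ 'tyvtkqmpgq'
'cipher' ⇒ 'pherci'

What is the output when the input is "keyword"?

The pattern: move the first 2 characters to the end (rotate left by 2).
"keyword" → "ywordke".

ywordke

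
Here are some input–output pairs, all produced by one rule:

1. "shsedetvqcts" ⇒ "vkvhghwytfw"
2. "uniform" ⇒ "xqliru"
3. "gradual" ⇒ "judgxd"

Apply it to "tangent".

wdqjhq

In each case the input is transformed by: delete the last character, then shift every letter 3 places forward in the alphabet (wrapping around).
Working it through for "tangent": intermediate "tangen", final "wdqjhq".
(Check on "gradual": → "gradua" → "judgxd" ✓)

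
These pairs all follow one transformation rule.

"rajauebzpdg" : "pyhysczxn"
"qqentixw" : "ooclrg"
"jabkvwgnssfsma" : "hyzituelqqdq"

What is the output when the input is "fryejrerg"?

dpwchpc

What's happening: delete the last 2 characters, then shift every letter 2 places backward in the alphabet (wrapping around).
Working it through for "fryejrerg": intermediate "fryejre", final "dpwchpc".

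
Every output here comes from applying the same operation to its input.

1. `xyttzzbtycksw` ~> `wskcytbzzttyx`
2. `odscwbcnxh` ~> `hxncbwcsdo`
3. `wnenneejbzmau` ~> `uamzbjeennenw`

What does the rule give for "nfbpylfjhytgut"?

The pattern: reverse the string.
Applying that to "nfbpylfjhytgut" gives "tugtyhjflypbfn".

tugtyhjflypbfn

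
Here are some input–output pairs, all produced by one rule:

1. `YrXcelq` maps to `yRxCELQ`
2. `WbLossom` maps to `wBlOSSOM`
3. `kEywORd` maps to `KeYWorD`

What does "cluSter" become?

In each case the input is transformed by: flip the case of every letter.
"cluSter" → "CLUsTER".

CLUsTER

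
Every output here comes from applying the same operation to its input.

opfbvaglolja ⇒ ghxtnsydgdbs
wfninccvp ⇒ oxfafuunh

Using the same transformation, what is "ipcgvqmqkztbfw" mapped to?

ahuynieicrltxo

Each output is the input with this applied: shift every letter 8 places backward in the alphabet (wrapping around).
On "ipcgvqmqkztbfw" that produces "ahuynieicrltxo".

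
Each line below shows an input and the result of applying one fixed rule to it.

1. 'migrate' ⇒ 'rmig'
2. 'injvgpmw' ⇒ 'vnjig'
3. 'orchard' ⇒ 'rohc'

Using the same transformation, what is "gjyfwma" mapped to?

The transformation: delete the last 3 characters, then sort the characters into reverse alphabetical order.
"gjyfwma" → "gjyf" → "yjgf".
(Check on "injvgpmw": → "injvg" → "vnjig" ✓)

yjgf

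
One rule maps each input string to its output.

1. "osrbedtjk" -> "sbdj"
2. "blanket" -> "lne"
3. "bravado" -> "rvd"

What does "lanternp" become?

atrp

Each output is the input with this applied: keep every other character starting from the second (positions 2nd, 4th, 6th, ...).
For "lanternp" the result is "atrp".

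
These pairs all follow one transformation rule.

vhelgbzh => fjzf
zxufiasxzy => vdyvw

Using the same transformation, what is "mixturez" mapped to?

grpx

What's happening: shift every letter 2 places backward in the alphabet (wrapping around), then keep every other character starting from the second (positions 2nd, 4th, 6th, ...).
Applying that to "mixturez" gives "grpx".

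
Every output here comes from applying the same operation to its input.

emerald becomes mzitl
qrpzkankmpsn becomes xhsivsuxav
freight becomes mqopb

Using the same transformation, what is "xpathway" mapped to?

ibpeig

The transformation: delete the first 2 characters, then shift every letter 8 places forward in the alphabet (wrapping around).
Applying both steps to "xpathway": "athway", then "ibpeig".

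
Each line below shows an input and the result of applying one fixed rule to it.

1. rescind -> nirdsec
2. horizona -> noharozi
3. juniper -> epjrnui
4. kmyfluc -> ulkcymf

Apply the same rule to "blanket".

ekbtaln

What's happening: move the last 3 characters to the front (rotate right by 3), then swap each adjacent pair of characters (1↔2, 3↔4, ...).
Starting from "blanket": after the first operation, "ketblan"; after the second, "ekbtaln".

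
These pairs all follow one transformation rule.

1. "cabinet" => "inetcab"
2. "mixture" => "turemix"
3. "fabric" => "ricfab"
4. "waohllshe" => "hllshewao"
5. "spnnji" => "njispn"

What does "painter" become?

Each output is the input with this applied: move the first 3 characters to the end (rotate left by 3).
"painter" → "nterpai".

nterpai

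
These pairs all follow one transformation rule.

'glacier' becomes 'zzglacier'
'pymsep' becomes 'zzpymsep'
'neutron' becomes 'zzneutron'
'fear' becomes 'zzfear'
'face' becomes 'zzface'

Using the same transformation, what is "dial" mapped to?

zzdial

What's happening: prepend "zz".
"dial" → "zzdial".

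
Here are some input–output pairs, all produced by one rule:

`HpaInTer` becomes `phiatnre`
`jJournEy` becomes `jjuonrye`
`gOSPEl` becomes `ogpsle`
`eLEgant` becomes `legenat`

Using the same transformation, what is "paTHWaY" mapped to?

In each case the input is transformed by: swap each adjacent pair of characters (1↔2, 3↔4, ...), then convert every letter to lowercase.
For "paTHWaY" the result is "aphtawy".

aphtawy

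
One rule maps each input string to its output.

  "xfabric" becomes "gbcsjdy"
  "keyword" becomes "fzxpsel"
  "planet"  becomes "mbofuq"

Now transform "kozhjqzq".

paikrarl

The transformation: shift every letter 1 place forward in the alphabet (wrapping around), then move the first character to the end.
Working it through for "kozhjqzq": intermediate "lpaikrar", final "paikrarl".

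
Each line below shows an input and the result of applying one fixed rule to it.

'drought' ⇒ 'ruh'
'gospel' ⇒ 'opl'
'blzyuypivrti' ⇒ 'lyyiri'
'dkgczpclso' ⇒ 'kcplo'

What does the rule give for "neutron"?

eto

The transformation: keep every other character starting from the second (positions 2nd, 4th, 6th, ...).
On "neutron" that produces "eto".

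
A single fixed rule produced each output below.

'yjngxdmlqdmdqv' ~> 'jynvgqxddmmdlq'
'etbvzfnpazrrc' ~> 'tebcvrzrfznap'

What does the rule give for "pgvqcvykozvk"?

gpvkqvczvoyk

Each output is the input with this applied: move the first character to the end, then take characters alternately from the front and the back (1st, last, 2nd, 2nd-last, ...).
For "pgvqcvykozvk" the result is "gpvkqvczvoyk".
(Check on "etbvzfnpazrrc": → "tbvzfnpazrrce" → "tebcvrzrfznap" ✓)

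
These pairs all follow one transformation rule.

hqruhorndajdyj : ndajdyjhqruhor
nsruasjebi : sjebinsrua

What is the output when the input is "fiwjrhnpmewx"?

The transformation: swap the front and back halves of the string.
"fiwjrhnpmewx" → "npmewxfiwjrh".

npmewxfiwjrh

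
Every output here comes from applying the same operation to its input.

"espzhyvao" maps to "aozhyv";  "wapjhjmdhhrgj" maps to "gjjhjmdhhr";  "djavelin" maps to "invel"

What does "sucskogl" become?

glsko

In each case the input is transformed by: delete the first 3 characters, then move the last 2 characters to the front (rotate right by 2).
On "sucskogl": the first step gives "skogl", and the second then gives "glsko".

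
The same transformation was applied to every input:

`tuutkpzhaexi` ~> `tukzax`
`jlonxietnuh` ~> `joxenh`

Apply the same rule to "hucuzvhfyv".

The rule is to keep every other character starting from the first (positions 1st, 3rd, 5th, ...).
"hucuzvhfyv" → "hczhy".

hczhy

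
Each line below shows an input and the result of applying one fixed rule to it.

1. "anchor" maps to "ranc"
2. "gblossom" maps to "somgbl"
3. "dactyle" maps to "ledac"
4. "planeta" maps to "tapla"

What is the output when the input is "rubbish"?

Each output is the input with this applied: move the first 3 characters to the end (rotate left by 3), then delete the first 2 characters.
Working it through for "rubbish": intermediate "bishrub", final "shrub".

shrub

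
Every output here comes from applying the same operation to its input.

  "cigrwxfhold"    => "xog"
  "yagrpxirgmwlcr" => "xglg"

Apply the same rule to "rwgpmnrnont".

nog

The transformation: keep one character in every 3, starting at position 3 (positions 3rd, 6th, 9th, ...), then move the first character to the end.
"rwgpmnrnont" → "gno" → "nog".
(Check on "yagrpxirgmwlcr": → "gxgl" → "xglg" ✓)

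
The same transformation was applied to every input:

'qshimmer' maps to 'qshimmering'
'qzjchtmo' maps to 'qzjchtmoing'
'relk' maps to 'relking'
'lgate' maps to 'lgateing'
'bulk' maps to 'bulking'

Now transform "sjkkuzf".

The rule is to append "ing".
Doing the same to "sjkkuzf": "sjkkuzfing".

sjkkuzfing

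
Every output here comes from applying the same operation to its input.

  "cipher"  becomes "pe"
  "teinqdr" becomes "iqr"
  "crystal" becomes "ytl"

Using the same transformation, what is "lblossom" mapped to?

Rule — delete the first character, then keep every other character starting from the second (positions 2nd, 4th, 6th, ...).
So "lblossom" becomes "lso".

lso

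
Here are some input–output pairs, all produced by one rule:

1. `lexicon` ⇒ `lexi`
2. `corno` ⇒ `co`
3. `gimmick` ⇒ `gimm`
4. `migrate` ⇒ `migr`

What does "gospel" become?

Each output is the input with this applied: delete the last 3 characters.
Applying that to "gospel" gives "gos".

gos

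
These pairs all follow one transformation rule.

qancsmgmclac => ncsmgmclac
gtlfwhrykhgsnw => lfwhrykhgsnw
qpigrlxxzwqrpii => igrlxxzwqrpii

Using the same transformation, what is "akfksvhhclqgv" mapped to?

fksvhhclqgv

The transformation: delete the first 2 characters.
"akfksvhhclqgv" → "fksvhhclqgv".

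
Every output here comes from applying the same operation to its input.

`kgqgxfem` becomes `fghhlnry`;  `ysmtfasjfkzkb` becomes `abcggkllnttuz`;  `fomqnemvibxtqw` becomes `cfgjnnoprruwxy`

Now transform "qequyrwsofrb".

The transformation: shift every letter 1 place forward in the alphabet (wrapping around), then sort the characters into alphabetical order.
Working it through for "qequyrwsofrb": intermediate "rfrvzsxtpgsc", final "cfgprrsstvxz".
(Check on "kgqgxfem": → "lhrhygfn" → "fghhlnry" ✓)

cfgprrsstvxz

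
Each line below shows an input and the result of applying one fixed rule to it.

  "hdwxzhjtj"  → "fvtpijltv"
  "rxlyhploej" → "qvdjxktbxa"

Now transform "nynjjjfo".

The rule is to move the last 2 characters to the front (rotate right by 2), then shift every letter 12 places forward in the alphabet (wrapping around).
Applying that to "nynjjjfo" gives "razkzvvv".

razkzvvv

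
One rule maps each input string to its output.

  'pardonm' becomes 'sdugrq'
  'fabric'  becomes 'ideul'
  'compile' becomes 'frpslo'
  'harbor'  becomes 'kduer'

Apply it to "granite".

judqlw

What's happening: delete the last character, then shift every letter 3 places forward in the alphabet (wrapping around).
Applying both steps to "granite": "granit", then "judqlw".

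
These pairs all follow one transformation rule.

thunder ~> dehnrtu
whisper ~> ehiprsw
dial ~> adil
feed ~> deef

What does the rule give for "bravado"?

The transformation: sort the characters into alphabetical order.
Applying that to "bravado" gives "aabdorv".

aabdorv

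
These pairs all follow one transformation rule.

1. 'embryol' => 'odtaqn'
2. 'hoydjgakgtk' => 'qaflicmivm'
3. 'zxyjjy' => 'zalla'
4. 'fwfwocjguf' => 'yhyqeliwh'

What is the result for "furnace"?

The pattern: delete the first character, then shift every letter 2 places forward in the alphabet (wrapping around).
For "furnace", step one produces "urnace"; step two turns that into "wtpceg".

wtpceg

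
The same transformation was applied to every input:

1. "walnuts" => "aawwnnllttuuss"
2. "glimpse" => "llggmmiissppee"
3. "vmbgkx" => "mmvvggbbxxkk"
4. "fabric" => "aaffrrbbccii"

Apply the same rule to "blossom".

llbbssoooossmm

Rule — swap each adjacent pair of characters (1↔2, 3↔4, ...), then double every character.
On "blossom" that produces "llbbssoooossmm".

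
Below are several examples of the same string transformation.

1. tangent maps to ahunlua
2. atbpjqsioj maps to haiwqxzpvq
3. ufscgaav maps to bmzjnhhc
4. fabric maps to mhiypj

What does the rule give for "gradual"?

The pattern: shift every letter 7 places forward in the alphabet (wrapping around).
On "gradual" that produces "nyhkbhs".

nyhkbhs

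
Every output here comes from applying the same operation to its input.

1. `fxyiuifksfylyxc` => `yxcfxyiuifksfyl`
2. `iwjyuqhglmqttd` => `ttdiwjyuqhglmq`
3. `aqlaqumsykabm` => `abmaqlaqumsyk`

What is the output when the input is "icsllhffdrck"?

rckicsllhffd

Each output is the input with this applied: move the last 3 characters to the front (rotate right by 3).
Applying that to "icsllhffdrck" gives "rckicsllhffd".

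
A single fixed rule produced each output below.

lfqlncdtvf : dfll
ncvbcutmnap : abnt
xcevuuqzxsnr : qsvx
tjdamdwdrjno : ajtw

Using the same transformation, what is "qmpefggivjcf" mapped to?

egjq

The rule is to keep one character in every 3, starting at position 1 (positions 1st, 4th, 7th, ...), then sort the characters into alphabetical order.
Starting from "qmpefggivjcf": after the first operation, "qegj"; after the second, "egjq".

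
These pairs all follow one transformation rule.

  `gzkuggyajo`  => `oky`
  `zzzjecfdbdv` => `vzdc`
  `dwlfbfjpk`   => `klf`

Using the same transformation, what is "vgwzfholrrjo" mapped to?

Each output is the input with this applied: take characters alternately from the front and the back (1st, last, 2nd, 2nd-last, ...), then keep one character in every 3, starting at position 2 (positions 2nd, 5th, 8th, ...).
For "vgwzfholrrjo", step one produces "vogjwrzrflho"; step two turns that into "owrh".

owrh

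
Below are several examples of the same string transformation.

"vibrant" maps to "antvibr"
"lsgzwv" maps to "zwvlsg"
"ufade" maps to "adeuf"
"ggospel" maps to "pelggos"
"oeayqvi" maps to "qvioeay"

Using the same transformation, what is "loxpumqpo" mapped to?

The pattern: move the last 3 characters to the front (rotate right by 3).
Applying that to "loxpumqpo" gives "qpoloxpum".

qpoloxpum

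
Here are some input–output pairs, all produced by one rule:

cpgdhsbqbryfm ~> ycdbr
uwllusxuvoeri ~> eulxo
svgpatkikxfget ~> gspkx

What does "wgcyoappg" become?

pwy

What's happening: move the last 3 characters to the front (rotate right by 3), then keep one character in every 3, starting at position 1 (positions 1st, 4th, 7th, ...).
Starting from "wgcyoappg": after the first operation, "ppgwgcyoa"; after the second, "pwy".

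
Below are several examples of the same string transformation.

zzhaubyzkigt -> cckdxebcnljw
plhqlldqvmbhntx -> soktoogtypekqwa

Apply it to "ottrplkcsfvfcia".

rwwusonfviyifld

Each output is the input with this applied: shift every letter 3 places forward in the alphabet (wrapping around).
Applying that to "ottrplkcsfvfcia" gives "rwwusonfviyifld".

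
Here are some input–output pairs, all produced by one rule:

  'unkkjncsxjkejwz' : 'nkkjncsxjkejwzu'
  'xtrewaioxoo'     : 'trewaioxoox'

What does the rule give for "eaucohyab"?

Looking at the pairs, the operation is to move the first character to the end.
"eaucohyab" → "aucohyabe".

aucohyabe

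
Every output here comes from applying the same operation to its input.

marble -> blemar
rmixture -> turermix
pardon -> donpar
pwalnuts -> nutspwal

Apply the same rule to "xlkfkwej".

kwejxlkf

Rule — swap the front and back halves of the string.
For "xlkfkwej" the result is "kwejxlkf".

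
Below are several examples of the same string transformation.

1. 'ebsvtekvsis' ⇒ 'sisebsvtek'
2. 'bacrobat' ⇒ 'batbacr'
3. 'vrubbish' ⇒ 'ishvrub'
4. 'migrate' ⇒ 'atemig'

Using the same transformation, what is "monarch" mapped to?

rchmon

The pattern: move the last 3 characters to the front (rotate right by 3), then delete the last character.
Starting from "monarch": after the first operation, "rchmona"; after the second, "rchmon".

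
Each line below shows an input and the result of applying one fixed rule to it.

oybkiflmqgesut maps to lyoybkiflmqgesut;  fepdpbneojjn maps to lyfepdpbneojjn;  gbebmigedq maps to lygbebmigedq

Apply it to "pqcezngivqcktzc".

lypqcezngivqcktzc

Looking at the pairs, the operation is to prepend "ly".
For "pqcezngivqcktzc" the result is "lypqcezngivqcktzc".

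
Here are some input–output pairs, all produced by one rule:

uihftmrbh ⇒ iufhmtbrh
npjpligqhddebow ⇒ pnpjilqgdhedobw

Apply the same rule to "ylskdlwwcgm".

The transformation: swap each adjacent pair of characters (1↔2, 3↔4, ...).
On "ylskdlwwcgm" that produces "lyksldwwgcm".

lyksldwwgcm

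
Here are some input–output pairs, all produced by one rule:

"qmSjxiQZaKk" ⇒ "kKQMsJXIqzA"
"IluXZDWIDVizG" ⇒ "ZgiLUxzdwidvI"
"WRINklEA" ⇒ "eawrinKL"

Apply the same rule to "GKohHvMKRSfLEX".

Rule — flip the case of every letter, then move the last 2 characters to the front (rotate right by 2).
For "GKohHvMKRSfLEX", step one produces "gkOHhVmkrsFlex"; step two turns that into "exgkOHhVmkrsFl".

exgkOHhVmkrsFl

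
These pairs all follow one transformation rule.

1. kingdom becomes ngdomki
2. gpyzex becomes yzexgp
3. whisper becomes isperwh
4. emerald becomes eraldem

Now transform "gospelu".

spelugo

What's happening: move the first 2 characters to the end (rotate left by 2).
For "gospelu" the result is "spelugo".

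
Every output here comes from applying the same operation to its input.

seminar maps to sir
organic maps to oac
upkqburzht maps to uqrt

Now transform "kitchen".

kcn

In each case the input is transformed by: keep one character in every 3, starting at position 1 (positions 1st, 4th, 7th, ...).
Doing the same to "kitchen": "kcn".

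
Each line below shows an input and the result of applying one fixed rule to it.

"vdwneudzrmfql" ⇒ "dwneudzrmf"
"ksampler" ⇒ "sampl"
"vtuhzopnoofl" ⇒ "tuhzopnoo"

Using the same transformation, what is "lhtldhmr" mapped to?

htldh

The transformation: move the first character to the end, then delete the last 3 characters.
On "lhtldhmr": the first step gives "htldhmrl", and the second then gives "htldh".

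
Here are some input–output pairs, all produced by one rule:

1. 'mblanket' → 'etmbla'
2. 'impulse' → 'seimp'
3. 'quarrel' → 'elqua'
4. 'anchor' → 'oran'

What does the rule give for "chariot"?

otcha

The rule is to move the last 2 characters to the front (rotate right by 2), then delete the last 2 characters.
For "chariot", step one produces "otchari"; step two turns that into "otcha".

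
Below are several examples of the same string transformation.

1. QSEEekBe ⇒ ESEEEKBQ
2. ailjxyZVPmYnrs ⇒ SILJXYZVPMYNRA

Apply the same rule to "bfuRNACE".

EFURNACB

The pattern: swap the first and last characters, then convert every letter to uppercase.
Doing the same to "bfuRNACE": "EFURNACB".
(Check on "ailjxyZVPmYnrs": → "siljxyZVPmYnra" → "SILJXYZVPMYNRA" ✓)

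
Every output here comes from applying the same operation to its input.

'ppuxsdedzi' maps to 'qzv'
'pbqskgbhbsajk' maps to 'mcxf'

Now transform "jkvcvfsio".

rbk

Looking at the pairs, the operation is to keep one character in every 3, starting at position 3 (positions 3rd, 6th, 9th, ...), then shift every letter 4 places backward in the alphabet (wrapping around).
Working it through for "jkvcvfsio": intermediate "vfo", final "rbk".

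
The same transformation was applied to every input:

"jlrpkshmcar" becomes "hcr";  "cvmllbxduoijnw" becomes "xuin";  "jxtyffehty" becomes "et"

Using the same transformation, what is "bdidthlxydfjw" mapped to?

The rule is to keep every other character starting from the first (positions 1st, 3rd, 5th, ...), then delete the first 3 characters.
For "bdidthlxydfjw", step one produces "bitlyfw"; step two turns that into "lyfw".

lyfw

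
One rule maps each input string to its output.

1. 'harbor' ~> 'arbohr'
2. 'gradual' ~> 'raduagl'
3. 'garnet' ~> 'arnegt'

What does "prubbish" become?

The transformation: swap the first and last characters, then move the first character to the end.
Starting from "prubbish": after the first operation, "hrubbisp"; after the second, "rubbisph".
(Check on "harbor": → "rarboh" → "arbohr" ✓)

rubbisph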